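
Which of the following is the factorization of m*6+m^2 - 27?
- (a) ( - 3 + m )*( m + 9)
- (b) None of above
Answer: a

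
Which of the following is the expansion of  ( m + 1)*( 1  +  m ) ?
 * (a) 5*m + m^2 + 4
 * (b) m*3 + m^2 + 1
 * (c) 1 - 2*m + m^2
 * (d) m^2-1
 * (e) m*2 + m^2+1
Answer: e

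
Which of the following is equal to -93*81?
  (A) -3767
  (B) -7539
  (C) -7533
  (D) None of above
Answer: C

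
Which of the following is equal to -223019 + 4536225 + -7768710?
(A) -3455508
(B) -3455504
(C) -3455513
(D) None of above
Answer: B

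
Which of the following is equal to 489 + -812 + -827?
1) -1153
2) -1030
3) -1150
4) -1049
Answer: 3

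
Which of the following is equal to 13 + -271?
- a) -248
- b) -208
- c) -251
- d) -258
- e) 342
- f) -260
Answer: d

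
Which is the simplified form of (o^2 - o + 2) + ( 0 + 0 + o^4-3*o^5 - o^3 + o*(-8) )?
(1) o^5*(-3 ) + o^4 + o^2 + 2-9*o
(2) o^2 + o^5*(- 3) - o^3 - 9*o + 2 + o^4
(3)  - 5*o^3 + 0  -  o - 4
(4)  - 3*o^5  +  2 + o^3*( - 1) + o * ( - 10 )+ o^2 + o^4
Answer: 2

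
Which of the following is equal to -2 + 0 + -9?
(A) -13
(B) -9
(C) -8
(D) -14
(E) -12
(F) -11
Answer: F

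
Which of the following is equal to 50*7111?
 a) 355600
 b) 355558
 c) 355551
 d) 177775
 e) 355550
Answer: e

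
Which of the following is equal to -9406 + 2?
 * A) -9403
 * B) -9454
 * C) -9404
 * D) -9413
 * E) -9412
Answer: C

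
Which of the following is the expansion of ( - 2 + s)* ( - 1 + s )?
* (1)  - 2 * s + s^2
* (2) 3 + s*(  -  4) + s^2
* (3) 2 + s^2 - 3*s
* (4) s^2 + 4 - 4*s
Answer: 3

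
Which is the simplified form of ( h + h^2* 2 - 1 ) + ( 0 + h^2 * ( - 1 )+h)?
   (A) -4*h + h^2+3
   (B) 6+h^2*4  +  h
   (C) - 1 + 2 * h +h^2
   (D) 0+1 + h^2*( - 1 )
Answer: C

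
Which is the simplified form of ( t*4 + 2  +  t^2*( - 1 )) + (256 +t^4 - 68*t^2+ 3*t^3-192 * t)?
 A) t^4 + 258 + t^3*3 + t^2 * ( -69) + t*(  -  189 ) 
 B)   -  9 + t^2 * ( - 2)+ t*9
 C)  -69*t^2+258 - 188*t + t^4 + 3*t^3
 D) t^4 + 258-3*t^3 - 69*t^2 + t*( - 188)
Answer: C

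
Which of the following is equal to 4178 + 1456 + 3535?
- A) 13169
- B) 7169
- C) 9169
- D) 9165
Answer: C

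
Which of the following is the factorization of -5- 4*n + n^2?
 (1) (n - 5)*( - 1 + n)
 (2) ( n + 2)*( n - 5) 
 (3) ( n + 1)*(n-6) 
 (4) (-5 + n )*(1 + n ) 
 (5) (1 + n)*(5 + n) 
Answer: 4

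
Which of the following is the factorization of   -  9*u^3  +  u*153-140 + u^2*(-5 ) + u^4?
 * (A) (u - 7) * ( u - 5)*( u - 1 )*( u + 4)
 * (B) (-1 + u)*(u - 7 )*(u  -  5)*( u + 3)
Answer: A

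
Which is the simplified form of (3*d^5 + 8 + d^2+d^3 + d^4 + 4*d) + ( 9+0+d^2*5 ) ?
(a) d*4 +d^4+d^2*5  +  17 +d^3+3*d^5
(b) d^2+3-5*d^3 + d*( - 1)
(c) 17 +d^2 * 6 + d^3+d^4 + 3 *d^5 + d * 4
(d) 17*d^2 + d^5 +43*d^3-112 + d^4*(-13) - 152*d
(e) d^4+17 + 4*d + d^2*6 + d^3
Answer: c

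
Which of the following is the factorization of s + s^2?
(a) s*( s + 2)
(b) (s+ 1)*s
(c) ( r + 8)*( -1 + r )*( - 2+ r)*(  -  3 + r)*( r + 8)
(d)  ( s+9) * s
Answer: b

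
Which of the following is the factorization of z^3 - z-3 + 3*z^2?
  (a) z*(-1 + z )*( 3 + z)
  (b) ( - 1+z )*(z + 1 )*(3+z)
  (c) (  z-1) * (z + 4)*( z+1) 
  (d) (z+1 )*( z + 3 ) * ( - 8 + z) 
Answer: b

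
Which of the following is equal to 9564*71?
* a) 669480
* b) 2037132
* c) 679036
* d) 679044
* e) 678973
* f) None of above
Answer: d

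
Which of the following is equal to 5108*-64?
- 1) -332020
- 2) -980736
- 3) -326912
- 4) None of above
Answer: 3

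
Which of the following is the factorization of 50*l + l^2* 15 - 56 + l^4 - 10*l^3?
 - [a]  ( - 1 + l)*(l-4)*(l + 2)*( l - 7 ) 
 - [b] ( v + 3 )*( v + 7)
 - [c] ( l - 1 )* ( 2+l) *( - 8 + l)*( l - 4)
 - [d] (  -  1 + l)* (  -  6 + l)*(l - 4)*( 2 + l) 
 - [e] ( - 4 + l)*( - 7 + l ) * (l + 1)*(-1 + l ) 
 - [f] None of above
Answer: a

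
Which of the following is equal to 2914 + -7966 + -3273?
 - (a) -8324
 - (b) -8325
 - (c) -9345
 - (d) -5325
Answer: b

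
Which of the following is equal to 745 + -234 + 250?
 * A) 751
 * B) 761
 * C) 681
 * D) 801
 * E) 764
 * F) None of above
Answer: B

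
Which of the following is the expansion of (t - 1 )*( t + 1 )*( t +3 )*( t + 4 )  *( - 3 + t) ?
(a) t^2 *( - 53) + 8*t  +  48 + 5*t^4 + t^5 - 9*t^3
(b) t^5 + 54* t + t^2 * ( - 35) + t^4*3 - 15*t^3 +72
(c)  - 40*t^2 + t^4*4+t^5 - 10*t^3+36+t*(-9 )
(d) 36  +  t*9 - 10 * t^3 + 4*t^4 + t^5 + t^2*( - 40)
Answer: d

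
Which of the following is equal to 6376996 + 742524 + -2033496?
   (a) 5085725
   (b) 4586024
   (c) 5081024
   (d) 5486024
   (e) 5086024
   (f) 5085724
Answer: e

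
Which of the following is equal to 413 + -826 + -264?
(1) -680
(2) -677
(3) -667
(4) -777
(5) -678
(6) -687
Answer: 2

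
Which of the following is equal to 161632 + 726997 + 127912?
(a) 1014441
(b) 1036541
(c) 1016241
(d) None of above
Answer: d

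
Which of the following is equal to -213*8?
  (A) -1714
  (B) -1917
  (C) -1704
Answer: C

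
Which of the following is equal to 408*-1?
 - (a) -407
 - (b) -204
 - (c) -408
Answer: c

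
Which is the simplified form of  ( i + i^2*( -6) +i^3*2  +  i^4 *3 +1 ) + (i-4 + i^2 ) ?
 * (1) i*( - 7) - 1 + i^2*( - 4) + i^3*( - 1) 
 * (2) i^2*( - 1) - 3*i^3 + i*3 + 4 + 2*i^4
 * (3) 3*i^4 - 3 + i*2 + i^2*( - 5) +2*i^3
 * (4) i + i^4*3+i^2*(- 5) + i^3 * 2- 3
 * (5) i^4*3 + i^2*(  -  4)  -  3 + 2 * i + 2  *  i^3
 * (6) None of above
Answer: 3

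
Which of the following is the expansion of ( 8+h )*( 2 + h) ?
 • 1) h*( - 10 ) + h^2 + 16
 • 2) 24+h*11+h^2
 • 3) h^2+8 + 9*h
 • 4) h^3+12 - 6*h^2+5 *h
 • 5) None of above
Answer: 5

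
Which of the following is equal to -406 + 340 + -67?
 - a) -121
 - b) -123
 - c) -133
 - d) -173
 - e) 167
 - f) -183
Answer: c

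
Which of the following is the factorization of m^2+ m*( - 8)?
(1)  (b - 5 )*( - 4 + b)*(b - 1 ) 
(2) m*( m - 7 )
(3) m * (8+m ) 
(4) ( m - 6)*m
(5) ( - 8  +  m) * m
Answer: 5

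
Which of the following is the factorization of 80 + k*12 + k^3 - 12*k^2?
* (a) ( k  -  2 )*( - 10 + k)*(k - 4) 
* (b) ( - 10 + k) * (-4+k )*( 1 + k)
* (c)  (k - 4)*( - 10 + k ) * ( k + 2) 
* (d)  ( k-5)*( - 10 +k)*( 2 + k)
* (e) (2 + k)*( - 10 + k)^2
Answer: c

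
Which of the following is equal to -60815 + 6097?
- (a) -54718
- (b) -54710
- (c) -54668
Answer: a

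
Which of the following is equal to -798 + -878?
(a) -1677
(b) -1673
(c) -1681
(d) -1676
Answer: d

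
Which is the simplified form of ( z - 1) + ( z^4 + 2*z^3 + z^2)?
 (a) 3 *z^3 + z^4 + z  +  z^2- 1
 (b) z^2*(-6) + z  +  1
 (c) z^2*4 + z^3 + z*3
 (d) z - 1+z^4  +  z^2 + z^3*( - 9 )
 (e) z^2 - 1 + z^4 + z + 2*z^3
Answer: e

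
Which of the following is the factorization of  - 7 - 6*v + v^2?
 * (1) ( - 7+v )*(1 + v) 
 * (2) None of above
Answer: 1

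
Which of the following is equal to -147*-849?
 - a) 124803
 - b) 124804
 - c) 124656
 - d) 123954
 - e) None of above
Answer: a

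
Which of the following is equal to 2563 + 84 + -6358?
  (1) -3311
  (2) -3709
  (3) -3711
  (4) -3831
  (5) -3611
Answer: 3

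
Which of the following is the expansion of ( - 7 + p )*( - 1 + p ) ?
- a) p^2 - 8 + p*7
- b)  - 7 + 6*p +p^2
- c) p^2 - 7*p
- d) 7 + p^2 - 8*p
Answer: d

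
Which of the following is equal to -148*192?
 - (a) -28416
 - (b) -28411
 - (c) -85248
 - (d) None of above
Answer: a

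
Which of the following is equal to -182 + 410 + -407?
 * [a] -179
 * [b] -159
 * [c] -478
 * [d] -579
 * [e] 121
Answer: a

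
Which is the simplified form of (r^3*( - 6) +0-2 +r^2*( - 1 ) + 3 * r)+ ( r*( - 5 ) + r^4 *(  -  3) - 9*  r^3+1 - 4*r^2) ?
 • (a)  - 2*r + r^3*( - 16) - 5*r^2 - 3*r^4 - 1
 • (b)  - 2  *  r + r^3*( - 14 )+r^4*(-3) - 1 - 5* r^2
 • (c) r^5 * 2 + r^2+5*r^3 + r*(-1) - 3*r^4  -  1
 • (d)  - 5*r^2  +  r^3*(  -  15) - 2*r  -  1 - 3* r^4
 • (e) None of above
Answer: d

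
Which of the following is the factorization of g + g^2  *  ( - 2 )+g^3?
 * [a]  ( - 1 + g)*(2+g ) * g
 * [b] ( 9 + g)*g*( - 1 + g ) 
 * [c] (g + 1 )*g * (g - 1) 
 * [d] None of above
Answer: d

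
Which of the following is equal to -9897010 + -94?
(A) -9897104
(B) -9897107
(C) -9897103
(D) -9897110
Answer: A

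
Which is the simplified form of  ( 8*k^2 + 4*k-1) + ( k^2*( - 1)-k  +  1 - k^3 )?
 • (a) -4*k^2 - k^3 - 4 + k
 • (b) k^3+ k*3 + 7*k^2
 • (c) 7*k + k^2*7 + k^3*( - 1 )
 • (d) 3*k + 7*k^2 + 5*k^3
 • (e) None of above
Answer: e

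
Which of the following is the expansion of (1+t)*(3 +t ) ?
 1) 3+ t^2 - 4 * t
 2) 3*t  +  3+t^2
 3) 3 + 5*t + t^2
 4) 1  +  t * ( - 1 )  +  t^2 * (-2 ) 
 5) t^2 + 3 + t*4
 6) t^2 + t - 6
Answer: 5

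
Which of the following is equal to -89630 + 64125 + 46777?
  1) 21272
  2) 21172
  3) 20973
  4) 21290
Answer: 1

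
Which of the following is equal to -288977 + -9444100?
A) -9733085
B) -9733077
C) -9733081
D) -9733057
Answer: B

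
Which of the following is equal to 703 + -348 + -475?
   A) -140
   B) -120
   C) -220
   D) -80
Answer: B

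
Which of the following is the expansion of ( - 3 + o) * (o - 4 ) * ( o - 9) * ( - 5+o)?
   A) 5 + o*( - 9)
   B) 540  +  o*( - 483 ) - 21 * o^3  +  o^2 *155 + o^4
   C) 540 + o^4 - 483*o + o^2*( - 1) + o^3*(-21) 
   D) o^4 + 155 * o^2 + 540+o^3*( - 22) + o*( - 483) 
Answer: B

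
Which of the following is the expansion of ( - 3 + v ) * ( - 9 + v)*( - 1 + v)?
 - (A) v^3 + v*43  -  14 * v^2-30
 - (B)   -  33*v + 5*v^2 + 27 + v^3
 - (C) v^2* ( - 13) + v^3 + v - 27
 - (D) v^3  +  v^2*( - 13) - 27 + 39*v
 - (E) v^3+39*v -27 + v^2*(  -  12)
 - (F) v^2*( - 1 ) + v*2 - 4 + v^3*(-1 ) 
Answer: D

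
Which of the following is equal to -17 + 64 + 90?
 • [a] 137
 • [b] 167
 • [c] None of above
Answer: a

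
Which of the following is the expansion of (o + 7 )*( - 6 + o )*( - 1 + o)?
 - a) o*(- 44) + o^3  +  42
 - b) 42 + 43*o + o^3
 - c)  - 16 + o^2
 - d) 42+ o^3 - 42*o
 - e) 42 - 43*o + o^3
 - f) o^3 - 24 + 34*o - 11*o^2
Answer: e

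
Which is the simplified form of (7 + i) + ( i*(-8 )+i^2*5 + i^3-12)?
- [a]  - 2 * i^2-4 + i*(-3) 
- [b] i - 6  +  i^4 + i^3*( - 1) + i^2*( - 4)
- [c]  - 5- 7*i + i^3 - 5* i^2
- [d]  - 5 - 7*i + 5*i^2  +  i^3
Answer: d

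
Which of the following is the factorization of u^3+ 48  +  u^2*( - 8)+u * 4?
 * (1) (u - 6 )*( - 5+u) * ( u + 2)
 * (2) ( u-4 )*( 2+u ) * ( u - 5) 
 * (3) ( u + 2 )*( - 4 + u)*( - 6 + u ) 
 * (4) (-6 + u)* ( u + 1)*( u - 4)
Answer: 3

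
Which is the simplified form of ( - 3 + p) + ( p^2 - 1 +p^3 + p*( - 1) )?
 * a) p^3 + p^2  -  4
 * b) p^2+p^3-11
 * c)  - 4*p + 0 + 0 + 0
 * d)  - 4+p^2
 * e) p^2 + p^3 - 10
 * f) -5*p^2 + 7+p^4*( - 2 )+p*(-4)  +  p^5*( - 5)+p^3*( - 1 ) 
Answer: a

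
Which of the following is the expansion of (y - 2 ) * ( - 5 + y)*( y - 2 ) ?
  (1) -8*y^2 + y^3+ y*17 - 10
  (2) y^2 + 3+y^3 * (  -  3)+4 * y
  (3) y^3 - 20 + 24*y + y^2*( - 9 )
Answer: 3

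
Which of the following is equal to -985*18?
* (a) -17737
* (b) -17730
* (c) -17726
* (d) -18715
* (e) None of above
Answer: b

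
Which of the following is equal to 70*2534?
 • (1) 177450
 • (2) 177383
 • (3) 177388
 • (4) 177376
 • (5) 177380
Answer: 5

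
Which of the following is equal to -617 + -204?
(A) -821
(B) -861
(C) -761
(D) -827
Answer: A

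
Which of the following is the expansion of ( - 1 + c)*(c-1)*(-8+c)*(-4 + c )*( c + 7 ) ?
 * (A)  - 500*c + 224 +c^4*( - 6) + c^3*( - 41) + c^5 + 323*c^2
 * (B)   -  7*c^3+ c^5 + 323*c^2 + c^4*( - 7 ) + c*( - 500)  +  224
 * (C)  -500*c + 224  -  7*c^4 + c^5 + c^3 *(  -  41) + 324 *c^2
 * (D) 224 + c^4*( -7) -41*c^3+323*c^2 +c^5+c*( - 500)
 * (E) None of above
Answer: D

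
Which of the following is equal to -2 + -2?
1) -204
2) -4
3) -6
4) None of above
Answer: 2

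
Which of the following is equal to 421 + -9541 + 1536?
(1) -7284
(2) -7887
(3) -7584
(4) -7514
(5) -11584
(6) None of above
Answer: 3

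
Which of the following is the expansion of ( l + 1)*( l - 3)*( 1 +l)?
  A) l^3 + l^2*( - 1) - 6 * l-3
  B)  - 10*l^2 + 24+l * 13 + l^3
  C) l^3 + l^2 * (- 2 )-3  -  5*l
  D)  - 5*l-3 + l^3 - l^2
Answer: D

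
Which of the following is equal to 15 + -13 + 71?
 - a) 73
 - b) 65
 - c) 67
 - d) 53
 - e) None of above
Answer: a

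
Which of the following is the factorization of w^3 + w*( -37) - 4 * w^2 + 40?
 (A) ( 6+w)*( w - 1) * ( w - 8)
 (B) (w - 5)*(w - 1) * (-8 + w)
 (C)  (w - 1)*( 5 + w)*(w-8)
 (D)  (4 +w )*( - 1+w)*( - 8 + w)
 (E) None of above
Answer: C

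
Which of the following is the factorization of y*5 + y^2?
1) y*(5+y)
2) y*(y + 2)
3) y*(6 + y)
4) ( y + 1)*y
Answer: 1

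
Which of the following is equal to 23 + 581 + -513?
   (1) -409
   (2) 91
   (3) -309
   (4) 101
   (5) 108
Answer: 2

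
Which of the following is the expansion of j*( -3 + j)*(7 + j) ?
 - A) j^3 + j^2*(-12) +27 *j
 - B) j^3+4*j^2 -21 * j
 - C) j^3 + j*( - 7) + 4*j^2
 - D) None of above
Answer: B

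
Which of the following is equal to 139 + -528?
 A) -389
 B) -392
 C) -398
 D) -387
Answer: A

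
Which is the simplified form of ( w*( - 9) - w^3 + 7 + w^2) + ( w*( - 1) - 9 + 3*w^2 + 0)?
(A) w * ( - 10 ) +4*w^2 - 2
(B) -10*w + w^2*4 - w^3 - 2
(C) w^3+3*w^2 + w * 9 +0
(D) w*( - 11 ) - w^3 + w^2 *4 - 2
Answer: B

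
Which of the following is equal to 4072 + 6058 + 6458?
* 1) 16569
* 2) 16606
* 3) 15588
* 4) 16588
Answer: 4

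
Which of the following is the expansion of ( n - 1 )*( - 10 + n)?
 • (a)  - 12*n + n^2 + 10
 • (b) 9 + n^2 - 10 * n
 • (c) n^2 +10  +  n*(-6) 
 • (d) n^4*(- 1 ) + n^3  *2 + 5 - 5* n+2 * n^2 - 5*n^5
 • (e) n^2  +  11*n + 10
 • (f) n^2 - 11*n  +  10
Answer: f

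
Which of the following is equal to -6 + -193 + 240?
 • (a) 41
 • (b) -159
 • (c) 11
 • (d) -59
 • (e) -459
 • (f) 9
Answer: a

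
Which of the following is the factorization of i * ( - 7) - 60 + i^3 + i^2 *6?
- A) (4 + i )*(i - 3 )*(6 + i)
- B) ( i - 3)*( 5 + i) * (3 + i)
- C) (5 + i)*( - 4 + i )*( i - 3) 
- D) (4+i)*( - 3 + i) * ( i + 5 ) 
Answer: D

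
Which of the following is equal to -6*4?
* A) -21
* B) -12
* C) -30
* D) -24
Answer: D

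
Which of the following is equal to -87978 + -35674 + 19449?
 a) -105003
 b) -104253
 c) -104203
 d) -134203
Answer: c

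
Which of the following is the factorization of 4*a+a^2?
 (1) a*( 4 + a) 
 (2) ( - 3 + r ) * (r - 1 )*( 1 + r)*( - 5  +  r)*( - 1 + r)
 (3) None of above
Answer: 1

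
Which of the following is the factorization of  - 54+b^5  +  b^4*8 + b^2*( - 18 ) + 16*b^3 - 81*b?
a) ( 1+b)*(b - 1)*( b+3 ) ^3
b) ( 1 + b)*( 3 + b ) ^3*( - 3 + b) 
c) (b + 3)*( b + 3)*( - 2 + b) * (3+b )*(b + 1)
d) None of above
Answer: c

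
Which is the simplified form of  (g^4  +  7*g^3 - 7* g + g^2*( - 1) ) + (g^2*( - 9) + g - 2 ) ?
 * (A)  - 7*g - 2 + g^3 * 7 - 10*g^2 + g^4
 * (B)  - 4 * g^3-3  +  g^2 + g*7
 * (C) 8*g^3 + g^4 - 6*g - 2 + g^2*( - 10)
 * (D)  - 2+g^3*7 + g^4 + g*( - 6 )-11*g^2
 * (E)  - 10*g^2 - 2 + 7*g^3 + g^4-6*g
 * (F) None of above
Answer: E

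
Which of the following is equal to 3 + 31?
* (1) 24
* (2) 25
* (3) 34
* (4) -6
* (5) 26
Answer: 3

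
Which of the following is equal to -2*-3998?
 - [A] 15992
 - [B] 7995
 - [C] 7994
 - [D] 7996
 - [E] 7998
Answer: D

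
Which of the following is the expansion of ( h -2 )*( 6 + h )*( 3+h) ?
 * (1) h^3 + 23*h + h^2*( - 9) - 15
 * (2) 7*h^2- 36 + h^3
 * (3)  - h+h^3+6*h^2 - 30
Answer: 2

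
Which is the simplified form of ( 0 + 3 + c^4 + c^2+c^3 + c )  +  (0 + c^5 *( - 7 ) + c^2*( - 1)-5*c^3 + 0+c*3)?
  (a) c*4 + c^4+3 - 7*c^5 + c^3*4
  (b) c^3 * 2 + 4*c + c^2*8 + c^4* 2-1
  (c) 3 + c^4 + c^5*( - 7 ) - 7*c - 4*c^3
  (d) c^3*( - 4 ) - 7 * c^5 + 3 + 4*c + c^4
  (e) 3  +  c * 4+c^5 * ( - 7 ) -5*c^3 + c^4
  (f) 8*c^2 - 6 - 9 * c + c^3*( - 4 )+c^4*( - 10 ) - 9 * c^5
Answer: d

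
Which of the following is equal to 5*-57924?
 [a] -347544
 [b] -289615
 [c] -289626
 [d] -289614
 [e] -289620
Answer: e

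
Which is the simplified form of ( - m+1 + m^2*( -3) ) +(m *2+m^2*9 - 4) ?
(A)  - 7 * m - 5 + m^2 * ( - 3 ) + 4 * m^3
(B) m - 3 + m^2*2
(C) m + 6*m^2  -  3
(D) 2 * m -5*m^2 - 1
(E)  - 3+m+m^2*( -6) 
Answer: C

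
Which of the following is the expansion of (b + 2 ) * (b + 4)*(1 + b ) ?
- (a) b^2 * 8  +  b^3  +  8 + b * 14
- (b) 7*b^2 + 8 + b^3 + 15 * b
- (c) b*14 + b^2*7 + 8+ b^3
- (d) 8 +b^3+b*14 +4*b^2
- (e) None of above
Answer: c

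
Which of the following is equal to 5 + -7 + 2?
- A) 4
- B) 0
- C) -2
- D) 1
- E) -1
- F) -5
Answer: B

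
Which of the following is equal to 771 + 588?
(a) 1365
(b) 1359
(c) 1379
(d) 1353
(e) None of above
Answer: b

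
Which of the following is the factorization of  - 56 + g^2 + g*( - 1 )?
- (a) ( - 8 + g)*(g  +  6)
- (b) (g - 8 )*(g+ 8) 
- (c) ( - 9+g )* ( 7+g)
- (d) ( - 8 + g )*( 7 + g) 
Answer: d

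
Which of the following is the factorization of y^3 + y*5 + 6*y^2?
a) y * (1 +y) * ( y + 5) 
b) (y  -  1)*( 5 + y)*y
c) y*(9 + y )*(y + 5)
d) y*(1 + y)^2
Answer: a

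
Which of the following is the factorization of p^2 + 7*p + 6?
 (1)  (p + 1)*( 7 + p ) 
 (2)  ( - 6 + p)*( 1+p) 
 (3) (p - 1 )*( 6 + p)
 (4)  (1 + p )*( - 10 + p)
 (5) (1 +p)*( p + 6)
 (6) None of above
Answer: 5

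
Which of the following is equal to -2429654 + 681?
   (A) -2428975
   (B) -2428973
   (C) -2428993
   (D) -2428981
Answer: B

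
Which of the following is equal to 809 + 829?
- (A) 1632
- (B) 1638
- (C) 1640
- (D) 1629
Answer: B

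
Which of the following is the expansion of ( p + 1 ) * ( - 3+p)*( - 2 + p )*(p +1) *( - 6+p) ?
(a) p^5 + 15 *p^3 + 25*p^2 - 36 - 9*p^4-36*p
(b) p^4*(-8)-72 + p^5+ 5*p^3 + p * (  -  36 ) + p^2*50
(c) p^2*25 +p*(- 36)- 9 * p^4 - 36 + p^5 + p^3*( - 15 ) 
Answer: a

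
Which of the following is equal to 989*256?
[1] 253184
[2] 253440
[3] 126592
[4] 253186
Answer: 1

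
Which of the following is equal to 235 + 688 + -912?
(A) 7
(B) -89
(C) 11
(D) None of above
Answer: C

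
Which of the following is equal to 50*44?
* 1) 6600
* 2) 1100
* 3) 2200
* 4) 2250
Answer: 3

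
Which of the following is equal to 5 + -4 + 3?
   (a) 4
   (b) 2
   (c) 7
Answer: a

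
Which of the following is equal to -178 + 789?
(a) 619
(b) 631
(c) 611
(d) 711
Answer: c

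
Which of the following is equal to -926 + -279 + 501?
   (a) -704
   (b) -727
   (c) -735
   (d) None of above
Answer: a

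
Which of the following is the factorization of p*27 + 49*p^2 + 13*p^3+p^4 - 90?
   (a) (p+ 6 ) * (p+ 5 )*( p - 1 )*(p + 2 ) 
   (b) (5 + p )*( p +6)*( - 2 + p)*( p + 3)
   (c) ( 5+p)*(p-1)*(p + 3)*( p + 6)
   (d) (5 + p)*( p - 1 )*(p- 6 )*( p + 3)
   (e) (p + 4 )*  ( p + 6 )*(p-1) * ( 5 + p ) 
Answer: c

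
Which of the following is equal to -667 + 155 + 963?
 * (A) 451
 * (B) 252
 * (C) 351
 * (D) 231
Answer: A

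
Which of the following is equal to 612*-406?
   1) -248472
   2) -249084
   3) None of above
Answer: 1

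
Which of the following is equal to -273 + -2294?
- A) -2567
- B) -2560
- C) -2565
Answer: A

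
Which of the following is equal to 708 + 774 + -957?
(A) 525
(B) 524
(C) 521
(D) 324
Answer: A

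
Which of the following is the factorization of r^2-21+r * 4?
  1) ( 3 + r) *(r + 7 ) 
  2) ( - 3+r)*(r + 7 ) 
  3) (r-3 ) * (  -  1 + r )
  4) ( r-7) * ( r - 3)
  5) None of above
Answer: 2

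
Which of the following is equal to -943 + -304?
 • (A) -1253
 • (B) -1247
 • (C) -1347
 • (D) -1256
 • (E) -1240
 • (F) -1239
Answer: B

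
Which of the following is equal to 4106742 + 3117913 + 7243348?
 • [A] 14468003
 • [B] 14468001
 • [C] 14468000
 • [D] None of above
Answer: A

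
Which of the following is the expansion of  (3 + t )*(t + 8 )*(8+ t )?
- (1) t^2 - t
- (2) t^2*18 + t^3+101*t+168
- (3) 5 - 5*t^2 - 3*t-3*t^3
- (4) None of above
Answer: 4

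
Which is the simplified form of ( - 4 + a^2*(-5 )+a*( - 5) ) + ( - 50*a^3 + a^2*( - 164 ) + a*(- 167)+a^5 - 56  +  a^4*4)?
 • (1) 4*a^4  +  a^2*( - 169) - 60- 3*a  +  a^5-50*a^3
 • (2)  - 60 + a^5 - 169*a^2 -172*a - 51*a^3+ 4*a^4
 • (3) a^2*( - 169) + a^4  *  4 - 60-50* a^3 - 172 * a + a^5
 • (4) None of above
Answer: 3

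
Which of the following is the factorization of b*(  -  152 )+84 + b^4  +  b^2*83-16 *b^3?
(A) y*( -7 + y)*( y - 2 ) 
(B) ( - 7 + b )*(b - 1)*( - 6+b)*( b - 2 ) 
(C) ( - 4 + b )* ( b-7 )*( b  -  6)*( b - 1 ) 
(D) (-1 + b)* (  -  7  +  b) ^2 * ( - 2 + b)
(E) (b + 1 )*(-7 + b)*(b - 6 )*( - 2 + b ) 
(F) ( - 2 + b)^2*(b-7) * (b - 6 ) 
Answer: B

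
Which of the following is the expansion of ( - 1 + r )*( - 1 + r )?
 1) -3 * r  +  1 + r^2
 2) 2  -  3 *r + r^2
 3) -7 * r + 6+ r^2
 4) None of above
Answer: 4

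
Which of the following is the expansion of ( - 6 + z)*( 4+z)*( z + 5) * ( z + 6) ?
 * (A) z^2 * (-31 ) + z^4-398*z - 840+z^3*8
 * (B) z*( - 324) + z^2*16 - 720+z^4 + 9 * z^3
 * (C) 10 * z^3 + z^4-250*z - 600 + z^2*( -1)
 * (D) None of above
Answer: D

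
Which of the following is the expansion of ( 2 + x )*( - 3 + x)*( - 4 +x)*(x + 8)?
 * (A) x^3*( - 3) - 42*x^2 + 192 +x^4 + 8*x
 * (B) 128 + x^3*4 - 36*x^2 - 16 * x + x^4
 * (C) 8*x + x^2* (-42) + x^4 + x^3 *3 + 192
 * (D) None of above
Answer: C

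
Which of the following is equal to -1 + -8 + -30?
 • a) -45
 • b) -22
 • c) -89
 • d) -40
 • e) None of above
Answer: e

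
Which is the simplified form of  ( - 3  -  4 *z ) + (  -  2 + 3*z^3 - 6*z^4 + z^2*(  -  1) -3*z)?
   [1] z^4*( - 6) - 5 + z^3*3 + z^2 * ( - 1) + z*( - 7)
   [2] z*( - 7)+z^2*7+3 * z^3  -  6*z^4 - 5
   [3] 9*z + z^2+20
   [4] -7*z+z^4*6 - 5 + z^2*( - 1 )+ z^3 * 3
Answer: 1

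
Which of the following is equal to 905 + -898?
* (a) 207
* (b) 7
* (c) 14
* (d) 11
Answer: b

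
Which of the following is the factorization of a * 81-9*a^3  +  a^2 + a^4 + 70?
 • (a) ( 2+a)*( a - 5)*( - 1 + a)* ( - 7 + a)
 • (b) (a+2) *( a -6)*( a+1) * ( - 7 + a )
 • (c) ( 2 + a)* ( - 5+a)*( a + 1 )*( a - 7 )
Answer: c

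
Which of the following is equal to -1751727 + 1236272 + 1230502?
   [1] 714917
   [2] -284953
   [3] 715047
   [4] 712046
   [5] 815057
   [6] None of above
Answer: 3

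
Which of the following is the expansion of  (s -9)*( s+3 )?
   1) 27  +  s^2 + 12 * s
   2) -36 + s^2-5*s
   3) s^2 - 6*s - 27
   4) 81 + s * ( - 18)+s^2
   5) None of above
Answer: 3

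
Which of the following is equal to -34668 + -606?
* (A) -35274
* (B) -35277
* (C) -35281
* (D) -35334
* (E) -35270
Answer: A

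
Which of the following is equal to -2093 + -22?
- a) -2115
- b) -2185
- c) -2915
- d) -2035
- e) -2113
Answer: a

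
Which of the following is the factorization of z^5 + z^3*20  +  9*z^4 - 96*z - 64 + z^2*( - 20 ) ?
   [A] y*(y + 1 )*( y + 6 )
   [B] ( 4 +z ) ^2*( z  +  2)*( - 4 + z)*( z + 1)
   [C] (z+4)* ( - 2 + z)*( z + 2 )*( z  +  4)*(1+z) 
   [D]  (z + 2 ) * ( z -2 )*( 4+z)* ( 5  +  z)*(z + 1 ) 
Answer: C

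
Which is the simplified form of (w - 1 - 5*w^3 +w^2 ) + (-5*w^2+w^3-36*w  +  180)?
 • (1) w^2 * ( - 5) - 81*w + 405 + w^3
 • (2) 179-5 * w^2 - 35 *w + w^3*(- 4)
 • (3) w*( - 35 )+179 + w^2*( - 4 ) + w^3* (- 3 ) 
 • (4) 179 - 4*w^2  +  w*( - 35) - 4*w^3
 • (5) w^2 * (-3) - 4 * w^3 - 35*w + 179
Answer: 4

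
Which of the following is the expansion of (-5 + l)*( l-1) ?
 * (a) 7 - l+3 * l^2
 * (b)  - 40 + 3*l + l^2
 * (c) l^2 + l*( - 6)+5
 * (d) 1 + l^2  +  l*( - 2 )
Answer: c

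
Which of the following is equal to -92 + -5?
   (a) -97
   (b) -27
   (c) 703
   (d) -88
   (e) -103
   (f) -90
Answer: a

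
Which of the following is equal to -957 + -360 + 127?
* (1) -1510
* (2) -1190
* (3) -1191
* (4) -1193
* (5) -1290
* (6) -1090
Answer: 2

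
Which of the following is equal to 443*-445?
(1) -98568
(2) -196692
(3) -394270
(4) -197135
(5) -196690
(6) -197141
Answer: 4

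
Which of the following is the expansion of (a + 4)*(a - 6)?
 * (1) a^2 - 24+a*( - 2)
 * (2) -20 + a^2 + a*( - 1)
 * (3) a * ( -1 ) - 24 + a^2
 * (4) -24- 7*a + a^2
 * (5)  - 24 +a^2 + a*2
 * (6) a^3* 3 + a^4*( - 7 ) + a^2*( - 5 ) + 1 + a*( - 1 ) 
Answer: 1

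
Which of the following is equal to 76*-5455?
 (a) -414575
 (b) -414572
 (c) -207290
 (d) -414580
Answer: d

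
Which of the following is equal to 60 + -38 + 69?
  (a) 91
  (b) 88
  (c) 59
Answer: a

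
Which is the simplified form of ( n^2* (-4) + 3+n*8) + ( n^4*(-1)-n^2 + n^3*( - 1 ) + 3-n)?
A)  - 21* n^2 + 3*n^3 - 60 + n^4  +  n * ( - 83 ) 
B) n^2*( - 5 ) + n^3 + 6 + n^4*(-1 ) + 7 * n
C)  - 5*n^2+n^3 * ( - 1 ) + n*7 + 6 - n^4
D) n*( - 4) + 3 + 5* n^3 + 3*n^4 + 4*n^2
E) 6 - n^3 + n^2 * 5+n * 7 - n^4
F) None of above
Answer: C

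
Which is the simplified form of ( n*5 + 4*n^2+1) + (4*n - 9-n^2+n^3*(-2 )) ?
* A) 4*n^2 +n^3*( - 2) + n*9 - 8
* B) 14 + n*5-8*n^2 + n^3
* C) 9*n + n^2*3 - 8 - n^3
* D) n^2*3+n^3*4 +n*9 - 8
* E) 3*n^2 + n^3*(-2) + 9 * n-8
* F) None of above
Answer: E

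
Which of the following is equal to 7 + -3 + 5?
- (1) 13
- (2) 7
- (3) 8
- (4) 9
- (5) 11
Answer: 4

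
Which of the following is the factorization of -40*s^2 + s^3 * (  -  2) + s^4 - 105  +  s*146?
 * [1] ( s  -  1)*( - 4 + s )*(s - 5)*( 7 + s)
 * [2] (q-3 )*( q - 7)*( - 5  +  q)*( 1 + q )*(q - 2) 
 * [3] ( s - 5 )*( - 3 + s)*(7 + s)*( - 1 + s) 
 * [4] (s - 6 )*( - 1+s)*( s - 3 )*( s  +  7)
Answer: 3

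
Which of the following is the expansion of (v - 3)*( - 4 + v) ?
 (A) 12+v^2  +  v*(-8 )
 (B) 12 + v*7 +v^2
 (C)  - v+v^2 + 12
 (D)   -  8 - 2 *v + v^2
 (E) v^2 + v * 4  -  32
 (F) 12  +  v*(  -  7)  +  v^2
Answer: F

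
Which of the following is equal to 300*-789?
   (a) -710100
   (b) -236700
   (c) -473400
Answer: b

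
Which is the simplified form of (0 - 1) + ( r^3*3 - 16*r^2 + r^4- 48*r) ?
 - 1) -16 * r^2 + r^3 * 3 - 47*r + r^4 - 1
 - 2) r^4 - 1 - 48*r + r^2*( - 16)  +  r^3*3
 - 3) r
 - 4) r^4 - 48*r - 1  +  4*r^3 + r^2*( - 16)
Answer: 2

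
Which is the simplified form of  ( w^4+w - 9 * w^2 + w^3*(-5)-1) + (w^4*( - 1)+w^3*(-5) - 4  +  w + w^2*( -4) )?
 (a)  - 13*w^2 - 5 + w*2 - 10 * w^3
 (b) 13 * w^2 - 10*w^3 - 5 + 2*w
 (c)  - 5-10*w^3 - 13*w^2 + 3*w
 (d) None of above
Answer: a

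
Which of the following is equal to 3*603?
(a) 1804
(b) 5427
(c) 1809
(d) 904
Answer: c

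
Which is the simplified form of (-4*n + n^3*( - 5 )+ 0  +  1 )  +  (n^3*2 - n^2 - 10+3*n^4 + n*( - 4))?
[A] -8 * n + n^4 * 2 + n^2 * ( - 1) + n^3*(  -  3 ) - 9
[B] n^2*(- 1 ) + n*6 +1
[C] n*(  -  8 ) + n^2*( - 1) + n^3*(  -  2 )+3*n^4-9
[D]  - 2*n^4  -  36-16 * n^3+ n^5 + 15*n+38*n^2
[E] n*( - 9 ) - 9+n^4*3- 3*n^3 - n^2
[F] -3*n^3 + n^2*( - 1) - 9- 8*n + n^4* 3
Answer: F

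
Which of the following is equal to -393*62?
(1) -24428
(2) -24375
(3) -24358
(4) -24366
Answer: 4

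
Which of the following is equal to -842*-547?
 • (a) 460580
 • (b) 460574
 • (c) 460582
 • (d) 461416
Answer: b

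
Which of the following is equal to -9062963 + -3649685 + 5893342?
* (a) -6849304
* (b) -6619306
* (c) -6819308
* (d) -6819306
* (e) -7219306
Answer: d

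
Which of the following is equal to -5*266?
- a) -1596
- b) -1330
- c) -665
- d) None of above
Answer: b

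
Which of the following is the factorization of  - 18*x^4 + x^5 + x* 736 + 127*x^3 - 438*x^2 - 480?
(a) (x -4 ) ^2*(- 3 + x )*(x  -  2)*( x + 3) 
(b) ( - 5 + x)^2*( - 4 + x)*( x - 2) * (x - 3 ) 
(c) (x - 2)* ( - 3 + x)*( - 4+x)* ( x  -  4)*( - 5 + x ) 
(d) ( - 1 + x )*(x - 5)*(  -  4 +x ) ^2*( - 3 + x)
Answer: c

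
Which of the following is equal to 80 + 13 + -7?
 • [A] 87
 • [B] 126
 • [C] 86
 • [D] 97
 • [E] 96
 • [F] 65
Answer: C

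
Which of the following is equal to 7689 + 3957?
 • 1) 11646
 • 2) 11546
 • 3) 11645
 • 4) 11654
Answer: 1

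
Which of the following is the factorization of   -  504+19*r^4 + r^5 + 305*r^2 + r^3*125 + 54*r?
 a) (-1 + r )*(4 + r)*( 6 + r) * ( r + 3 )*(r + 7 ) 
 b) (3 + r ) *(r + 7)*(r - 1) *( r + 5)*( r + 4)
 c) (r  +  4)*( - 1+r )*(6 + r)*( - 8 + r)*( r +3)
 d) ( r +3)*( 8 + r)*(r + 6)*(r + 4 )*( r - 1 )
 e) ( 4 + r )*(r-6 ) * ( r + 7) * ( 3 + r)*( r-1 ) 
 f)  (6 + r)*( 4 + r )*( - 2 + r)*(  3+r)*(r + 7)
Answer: a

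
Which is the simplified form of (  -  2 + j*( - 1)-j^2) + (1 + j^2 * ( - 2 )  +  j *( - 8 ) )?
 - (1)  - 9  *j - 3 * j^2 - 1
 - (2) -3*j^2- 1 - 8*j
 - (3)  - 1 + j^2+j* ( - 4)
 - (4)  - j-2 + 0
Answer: 1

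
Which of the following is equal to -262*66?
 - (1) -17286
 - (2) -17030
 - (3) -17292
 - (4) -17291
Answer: 3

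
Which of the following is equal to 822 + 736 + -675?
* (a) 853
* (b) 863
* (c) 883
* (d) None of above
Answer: c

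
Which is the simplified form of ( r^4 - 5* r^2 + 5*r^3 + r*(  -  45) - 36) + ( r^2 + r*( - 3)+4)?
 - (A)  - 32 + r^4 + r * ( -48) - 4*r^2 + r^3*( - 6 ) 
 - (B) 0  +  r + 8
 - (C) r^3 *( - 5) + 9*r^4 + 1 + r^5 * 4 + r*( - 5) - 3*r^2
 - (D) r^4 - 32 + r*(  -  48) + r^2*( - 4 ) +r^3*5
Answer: D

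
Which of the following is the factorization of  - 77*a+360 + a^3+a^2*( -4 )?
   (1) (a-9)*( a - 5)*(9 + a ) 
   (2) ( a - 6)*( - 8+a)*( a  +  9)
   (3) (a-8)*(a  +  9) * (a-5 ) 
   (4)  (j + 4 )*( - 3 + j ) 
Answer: 3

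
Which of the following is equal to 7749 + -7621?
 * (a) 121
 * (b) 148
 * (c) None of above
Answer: c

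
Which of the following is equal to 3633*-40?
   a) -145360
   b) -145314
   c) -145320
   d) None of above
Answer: c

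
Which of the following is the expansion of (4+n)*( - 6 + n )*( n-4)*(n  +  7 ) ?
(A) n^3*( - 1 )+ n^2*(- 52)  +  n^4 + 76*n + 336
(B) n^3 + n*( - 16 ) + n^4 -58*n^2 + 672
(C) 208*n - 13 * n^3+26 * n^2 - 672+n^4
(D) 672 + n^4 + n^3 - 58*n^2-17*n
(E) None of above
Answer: B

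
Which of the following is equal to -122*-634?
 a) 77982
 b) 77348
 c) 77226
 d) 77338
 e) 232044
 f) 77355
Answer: b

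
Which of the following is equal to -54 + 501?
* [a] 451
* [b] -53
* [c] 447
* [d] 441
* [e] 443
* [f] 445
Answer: c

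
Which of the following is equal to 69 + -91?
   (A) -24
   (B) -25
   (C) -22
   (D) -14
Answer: C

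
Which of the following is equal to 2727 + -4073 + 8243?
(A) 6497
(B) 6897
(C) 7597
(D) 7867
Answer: B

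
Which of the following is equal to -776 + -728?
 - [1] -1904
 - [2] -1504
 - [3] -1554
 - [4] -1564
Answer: 2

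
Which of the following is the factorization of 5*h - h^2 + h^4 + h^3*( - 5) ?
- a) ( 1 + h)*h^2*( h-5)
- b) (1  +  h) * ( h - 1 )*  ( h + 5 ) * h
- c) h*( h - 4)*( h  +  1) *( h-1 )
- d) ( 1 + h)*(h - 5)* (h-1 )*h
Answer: d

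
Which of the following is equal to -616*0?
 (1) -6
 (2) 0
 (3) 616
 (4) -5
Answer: 2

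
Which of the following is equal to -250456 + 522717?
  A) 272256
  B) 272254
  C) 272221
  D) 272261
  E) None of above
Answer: D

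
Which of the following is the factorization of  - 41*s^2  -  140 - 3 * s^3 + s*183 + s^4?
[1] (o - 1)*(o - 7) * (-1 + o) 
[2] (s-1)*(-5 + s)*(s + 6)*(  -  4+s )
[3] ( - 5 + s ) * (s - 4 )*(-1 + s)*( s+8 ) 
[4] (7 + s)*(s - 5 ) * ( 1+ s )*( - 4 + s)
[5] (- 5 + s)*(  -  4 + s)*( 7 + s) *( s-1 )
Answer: 5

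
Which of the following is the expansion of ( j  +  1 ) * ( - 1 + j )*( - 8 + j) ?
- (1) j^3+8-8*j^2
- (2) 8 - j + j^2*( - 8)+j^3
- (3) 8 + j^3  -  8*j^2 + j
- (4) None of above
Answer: 2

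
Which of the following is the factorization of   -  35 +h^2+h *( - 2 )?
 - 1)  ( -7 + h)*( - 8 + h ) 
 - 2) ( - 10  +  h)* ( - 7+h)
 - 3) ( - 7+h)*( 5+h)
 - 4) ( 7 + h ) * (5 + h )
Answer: 3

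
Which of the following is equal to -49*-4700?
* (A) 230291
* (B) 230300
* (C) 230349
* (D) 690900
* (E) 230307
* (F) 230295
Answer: B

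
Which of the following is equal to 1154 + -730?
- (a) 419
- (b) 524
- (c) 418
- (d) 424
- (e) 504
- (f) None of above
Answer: d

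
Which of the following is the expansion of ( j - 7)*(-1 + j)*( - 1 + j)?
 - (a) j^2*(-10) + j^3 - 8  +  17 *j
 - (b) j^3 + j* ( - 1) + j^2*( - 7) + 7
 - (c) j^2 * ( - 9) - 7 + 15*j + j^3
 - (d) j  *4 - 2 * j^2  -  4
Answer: c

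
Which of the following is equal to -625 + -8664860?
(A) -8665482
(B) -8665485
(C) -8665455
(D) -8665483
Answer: B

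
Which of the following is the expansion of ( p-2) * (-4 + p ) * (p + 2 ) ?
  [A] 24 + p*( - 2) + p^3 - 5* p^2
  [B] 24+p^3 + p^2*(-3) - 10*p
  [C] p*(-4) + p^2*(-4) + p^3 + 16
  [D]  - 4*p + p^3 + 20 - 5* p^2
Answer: C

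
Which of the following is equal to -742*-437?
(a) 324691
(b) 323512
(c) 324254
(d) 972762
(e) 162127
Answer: c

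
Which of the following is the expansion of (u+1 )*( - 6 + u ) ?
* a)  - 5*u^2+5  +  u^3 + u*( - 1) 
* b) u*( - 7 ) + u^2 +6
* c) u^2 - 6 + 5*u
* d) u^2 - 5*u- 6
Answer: d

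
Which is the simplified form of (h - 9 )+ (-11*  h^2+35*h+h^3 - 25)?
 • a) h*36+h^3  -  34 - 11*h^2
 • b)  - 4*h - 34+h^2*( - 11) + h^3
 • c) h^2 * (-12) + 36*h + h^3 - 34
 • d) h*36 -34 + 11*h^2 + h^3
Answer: a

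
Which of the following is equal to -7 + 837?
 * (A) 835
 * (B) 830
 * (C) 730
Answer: B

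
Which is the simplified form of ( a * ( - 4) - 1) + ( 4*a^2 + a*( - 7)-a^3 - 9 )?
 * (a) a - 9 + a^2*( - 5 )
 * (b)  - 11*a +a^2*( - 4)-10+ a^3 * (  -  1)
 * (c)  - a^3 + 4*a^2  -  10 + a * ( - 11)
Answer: c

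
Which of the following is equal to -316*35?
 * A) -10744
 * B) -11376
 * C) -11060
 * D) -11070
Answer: C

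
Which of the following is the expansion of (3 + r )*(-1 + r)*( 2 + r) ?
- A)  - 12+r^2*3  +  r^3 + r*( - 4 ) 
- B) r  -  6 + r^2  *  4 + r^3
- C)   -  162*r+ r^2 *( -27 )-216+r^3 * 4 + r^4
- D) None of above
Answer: B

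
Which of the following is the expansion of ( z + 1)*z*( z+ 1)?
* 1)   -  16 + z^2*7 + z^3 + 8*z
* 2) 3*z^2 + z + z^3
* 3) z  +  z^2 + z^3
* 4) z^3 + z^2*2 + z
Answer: 4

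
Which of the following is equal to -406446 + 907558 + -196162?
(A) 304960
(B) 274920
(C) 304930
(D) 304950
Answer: D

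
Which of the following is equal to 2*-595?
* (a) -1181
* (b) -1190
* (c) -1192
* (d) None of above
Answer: b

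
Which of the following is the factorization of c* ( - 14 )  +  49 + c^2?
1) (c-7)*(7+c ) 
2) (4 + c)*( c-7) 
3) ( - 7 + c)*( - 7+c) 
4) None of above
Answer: 3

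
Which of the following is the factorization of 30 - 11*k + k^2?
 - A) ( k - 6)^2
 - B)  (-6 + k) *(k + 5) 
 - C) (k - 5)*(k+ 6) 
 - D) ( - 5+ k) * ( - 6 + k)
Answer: D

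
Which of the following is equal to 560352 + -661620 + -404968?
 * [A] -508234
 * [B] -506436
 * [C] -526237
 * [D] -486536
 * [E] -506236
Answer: E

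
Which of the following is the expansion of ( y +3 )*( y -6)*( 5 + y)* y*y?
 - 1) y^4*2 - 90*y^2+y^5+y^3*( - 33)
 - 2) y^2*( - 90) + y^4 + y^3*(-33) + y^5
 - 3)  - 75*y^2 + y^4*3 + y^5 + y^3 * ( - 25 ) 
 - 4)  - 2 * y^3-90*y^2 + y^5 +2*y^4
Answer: 1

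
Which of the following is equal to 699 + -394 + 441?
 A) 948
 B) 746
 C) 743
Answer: B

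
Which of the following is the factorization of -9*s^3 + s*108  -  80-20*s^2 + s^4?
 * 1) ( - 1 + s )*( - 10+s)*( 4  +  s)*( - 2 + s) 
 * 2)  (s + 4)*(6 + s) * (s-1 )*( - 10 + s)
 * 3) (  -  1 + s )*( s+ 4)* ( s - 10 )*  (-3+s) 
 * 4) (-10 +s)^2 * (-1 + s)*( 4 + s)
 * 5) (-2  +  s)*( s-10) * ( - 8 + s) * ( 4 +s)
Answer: 1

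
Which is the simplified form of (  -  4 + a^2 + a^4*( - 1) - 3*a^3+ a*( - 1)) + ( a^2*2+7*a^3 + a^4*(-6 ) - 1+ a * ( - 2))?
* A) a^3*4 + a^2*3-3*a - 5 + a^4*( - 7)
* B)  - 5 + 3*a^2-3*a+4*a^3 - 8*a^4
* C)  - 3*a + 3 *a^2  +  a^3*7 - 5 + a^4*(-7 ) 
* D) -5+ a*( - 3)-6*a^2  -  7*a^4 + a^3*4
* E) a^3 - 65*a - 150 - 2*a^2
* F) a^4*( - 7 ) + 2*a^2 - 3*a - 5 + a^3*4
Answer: A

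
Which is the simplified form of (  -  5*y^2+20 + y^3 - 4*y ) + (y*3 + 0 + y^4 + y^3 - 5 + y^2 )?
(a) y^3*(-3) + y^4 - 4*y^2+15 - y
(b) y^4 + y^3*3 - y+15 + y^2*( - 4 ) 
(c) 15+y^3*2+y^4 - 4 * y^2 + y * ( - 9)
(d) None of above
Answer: d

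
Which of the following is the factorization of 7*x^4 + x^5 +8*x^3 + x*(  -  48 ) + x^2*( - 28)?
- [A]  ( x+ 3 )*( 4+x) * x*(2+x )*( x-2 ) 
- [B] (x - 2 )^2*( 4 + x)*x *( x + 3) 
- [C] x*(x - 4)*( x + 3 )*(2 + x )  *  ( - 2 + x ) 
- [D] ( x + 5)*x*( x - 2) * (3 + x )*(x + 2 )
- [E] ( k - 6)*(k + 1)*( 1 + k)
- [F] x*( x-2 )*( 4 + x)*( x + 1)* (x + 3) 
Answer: A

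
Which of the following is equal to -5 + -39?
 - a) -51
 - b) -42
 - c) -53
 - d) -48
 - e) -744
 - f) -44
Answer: f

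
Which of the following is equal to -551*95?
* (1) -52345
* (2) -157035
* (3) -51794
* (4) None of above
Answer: 1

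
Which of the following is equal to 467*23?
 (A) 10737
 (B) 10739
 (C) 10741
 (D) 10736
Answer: C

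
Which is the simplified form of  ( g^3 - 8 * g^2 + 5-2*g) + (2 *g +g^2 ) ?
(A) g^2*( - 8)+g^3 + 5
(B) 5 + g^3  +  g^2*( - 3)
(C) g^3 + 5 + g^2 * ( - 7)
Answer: C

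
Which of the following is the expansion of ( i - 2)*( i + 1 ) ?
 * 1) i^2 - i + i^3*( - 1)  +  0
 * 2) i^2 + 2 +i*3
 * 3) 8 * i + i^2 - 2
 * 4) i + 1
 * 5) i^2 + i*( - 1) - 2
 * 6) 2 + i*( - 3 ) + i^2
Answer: 5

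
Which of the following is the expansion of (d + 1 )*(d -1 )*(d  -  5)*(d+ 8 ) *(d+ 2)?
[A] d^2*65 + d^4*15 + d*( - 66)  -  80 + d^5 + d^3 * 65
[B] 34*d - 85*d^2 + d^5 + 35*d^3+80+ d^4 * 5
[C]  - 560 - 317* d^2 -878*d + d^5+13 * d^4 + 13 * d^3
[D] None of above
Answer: D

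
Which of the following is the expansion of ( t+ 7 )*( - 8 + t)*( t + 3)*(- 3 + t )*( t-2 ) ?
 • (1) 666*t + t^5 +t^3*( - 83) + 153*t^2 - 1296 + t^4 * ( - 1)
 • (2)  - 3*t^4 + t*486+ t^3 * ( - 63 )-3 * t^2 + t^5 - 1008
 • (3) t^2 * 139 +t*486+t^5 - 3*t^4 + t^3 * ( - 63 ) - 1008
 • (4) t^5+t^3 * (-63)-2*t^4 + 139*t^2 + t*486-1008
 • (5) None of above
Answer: 3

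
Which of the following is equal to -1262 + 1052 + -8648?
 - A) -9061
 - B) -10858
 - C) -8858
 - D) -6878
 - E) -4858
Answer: C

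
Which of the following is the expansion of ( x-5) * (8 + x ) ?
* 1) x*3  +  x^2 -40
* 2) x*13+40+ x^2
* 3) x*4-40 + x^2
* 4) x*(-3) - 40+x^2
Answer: 1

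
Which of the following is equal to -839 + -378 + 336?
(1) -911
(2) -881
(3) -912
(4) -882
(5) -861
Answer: 2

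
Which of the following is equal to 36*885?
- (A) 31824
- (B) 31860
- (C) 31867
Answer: B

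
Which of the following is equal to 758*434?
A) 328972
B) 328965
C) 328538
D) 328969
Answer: A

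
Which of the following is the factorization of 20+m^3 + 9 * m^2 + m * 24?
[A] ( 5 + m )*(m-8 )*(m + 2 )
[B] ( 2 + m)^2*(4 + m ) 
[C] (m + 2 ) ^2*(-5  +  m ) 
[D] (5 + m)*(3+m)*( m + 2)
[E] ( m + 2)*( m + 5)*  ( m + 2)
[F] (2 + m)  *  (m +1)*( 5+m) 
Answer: E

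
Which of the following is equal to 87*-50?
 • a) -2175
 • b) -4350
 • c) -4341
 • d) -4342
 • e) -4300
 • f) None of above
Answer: b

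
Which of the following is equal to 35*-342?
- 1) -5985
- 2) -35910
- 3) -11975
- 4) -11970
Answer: 4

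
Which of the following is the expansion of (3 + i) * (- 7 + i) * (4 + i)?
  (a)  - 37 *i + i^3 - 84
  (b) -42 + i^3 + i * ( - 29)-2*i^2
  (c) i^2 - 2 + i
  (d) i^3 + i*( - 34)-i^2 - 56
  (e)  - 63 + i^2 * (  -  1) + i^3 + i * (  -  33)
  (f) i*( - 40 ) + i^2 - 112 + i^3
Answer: a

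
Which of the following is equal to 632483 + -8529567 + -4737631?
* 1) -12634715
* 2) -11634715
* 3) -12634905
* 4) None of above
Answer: 1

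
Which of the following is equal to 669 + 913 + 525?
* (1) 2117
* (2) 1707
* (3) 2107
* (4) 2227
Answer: 3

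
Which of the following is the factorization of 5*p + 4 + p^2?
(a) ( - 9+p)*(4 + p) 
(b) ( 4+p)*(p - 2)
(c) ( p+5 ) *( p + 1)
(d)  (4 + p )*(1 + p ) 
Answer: d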